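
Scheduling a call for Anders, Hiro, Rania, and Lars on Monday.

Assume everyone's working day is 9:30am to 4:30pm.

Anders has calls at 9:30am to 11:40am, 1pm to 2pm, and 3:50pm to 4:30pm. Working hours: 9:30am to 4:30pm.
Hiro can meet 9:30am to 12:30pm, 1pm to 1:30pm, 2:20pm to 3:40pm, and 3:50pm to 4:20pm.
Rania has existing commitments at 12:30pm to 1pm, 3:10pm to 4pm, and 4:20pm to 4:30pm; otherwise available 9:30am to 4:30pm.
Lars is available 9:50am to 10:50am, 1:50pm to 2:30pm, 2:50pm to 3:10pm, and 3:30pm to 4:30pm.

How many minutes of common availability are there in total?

30 minutes

Anders free within 09:30–16:30: 11:40–13:00, 14:00–15:50.
Rania free within 09:30–16:30: 09:30–12:30, 13:00–15:10, 16:00–16:20.
Anders ∩ Hiro: 11:40–12:30, 14:20–15:40.
Anders ∩ Hiro ∩ Rania: 11:40–12:30, 14:20–15:10.
Anders ∩ Hiro ∩ Rania ∩ Lars: 14:20–14:30, 14:50–15:10.
Total common minutes: 10 + 20 = 30.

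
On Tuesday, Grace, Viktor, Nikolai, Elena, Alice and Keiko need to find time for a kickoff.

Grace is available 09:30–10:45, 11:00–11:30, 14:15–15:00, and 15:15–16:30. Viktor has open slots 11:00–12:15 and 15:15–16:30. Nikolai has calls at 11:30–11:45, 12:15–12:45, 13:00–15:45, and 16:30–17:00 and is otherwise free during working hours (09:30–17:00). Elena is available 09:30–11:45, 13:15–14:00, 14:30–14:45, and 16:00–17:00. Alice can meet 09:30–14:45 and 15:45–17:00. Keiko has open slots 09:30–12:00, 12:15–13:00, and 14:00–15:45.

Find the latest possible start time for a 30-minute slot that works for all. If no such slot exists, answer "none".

11:00

Nikolai free within 09:30–17:00: 09:30–11:30, 11:45–12:15, 12:45–13:00, 15:45–16:30.
Grace ∩ Viktor: 11:00–11:30, 15:15–16:30.
Grace ∩ Viktor ∩ Nikolai: 11:00–11:30, 15:45–16:30.
Grace ∩ Viktor ∩ Nikolai ∩ Elena: 11:00–11:30, 16:00–16:30.
Grace ∩ Viktor ∩ Nikolai ∩ Elena ∩ Alice: 11:00–11:30, 16:00–16:30.
Grace ∩ Viktor ∩ Nikolai ∩ Elena ∩ Alice ∩ Keiko: 11:00–11:30.
Windows ≥ 30 min: 11:00–11:30.
Latest start in the last window 11:00–11:30 is 11:30 − 30 min = 11:00.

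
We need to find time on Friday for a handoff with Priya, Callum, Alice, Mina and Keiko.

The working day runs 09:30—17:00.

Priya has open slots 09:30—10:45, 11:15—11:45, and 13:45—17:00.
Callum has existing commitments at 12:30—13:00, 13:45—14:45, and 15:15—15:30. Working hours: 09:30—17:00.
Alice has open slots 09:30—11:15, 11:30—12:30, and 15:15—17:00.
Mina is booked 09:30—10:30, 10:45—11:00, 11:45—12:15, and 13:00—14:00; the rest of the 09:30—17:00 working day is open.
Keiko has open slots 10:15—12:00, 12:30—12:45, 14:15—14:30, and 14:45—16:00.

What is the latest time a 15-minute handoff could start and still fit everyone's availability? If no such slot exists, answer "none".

Callum free within 09:30–17:00: 09:30–12:30, 13:00–13:45, 14:45–15:15, 15:30–17:00.
Mina free within 09:30–17:00: 10:30–10:45, 11:00–11:45, 12:15–13:00, 14:00–17:00.
Priya ∩ Callum: 09:30–10:45, 11:15–11:45, 14:45–15:15, 15:30–17:00.
Priya ∩ Callum ∩ Alice: 09:30–10:45, 11:30–11:45, 15:30–17:00.
Priya ∩ Callum ∩ Alice ∩ Mina: 10:30–10:45, 11:30–11:45, 15:30–17:00.
Priya ∩ Callum ∩ Alice ∩ Mina ∩ Keiko: 10:30–10:45, 11:30–11:45, 15:30–16:00.
Windows ≥ 15 min: 10:30–10:45, 11:30–11:45, 15:30–16:00.
Latest start in the last window 15:30–16:00 is 16:00 − 15 min = 15:45.

15:45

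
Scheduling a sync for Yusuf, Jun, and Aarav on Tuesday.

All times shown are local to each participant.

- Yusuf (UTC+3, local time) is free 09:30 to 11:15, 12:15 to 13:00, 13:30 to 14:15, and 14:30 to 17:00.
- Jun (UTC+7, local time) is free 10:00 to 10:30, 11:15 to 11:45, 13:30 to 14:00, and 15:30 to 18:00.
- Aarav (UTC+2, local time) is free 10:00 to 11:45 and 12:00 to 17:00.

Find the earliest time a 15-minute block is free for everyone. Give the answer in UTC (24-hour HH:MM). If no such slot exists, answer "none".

Yusuf → UTC: 06:30–08:15, 09:15–10:00, 10:30–11:15, 11:30–14:00.
Jun → UTC: 03:00–03:30, 04:15–04:45, 06:30–07:00, 08:30–11:00.
Aarav → UTC: 08:00–09:45, 10:00–15:00.
Yusuf ∩ Jun: 06:30–07:00, 09:15–10:00, 10:30–11:00.
Yusuf ∩ Jun ∩ Aarav: 09:15–09:45, 10:30–11:00.
Windows ≥ 15 min: 09:15–09:45, 10:30–11:00.
Earliest such window starts at 09:15.

09:15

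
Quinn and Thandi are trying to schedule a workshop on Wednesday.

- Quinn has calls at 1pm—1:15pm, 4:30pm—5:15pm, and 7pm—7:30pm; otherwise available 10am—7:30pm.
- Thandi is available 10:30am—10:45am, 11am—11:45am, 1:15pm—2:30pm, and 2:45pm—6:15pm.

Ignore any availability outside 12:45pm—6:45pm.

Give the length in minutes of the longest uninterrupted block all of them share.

105 minutes

Quinn free within 10:00–19:30: 10:00–13:00, 13:15–16:30, 17:15–19:00.
Quinn ∩ Thandi: 10:30–10:45, 11:00–11:45, 13:15–14:30, 14:45–16:30, 17:15–18:15.
Restricted to 12:45–18:45: 13:15–14:30, 14:45–16:30, 17:15–18:15.
Common window lengths: 75, 105, 60 min; longest is 105.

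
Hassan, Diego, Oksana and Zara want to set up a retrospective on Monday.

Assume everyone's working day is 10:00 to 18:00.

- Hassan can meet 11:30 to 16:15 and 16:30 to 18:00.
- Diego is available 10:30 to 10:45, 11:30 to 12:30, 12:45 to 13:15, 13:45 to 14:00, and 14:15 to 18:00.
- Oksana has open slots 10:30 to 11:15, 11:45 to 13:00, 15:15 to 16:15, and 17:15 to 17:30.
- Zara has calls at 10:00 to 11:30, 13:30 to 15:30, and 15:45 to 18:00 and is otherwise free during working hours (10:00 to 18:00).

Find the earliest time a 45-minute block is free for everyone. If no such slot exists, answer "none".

Zara free within 10:00–18:00: 11:30–13:30, 15:30–15:45.
Hassan ∩ Diego: 11:30–12:30, 12:45–13:15, 13:45–14:00, 14:15–16:15, 16:30–18:00.
Hassan ∩ Diego ∩ Oksana: 11:45–12:30, 12:45–13:00, 15:15–16:15, 17:15–17:30.
Hassan ∩ Diego ∩ Oksana ∩ Zara: 11:45–12:30, 12:45–13:00, 15:30–15:45.
Windows ≥ 45 min: 11:45–12:30.
Earliest such window starts at 11:45.

11:45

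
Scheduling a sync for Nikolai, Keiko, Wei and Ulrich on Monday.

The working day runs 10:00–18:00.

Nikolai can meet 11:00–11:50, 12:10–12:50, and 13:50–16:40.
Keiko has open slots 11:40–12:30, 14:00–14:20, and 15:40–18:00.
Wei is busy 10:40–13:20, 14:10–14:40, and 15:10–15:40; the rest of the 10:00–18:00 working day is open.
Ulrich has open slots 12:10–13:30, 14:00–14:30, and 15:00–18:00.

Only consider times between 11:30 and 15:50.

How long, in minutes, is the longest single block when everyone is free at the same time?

10 minutes

Wei free within 10:00–18:00: 10:00–10:40, 13:20–14:10, 14:40–15:10, 15:40–18:00.
Nikolai ∩ Keiko: 11:40–11:50, 12:10–12:30, 14:00–14:20, 15:40–16:40.
Nikolai ∩ Keiko ∩ Wei: 14:00–14:10, 15:40–16:40.
Nikolai ∩ Keiko ∩ Wei ∩ Ulrich: 14:00–14:10, 15:40–16:40.
Restricted to 11:30–15:50: 14:00–14:10, 15:40–15:50.
Common window lengths: 10, 10 min; longest is 10.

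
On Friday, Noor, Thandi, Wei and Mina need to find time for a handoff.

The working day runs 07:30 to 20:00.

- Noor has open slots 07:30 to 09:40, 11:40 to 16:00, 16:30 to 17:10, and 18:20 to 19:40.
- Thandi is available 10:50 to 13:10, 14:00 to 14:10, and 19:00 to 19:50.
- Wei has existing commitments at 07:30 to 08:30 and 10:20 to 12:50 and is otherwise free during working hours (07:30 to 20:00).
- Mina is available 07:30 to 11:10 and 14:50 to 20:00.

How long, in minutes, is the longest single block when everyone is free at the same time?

Wei free within 07:30–20:00: 08:30–10:20, 12:50–20:00.
Noor ∩ Thandi: 11:40–13:10, 14:00–14:10, 19:00–19:40.
Noor ∩ Thandi ∩ Wei: 12:50–13:10, 14:00–14:10, 19:00–19:40.
Noor ∩ Thandi ∩ Wei ∩ Mina: 19:00–19:40.
Single common window of 40 minutes.

40 minutes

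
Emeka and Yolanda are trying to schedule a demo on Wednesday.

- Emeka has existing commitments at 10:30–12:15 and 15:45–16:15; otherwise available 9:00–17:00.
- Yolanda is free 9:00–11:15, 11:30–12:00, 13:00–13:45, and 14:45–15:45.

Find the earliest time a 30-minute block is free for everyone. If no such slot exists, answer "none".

09:00

Emeka free within 09:00–17:00: 09:00–10:30, 12:15–15:45, 16:15–17:00.
Emeka ∩ Yolanda: 09:00–10:30, 13:00–13:45, 14:45–15:45.
Windows ≥ 30 min: 09:00–10:30, 13:00–13:45, 14:45–15:45.
Earliest such window starts at 09:00.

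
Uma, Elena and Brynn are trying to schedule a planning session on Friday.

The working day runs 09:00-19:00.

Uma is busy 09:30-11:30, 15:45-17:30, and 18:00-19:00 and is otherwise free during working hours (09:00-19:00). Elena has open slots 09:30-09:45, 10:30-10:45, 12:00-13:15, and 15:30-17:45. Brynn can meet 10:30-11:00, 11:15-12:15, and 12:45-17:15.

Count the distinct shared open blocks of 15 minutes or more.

Uma free within 09:00–19:00: 09:00–09:30, 11:30–15:45, 17:30–18:00.
Uma ∩ Elena: 12:00–13:15, 15:30–15:45, 17:30–17:45.
Uma ∩ Elena ∩ Brynn: 12:00–12:15, 12:45–13:15, 15:30–15:45.
Windows ≥ 15 min: 12:00–12:15, 12:45–13:15, 15:30–15:45.
That's 3 windows.

3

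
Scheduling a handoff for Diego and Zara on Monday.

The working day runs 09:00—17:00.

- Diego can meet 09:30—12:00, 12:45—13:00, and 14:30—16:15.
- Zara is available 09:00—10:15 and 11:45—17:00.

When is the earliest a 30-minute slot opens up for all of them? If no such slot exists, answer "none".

09:30

Diego ∩ Zara: 09:30–10:15, 11:45–12:00, 12:45–13:00, 14:30–16:15.
Windows ≥ 30 min: 09:30–10:15, 14:30–16:15.
Earliest such window starts at 09:30.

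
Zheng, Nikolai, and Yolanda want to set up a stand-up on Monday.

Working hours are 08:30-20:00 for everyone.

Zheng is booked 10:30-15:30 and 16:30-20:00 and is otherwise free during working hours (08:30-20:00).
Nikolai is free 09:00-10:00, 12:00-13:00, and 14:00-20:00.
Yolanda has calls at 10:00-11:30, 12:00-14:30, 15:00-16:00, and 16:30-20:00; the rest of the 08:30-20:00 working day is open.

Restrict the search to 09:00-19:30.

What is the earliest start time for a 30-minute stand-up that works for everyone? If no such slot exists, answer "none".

09:00

Zheng free within 08:30–20:00: 08:30–10:30, 15:30–16:30.
Yolanda free within 08:30–20:00: 08:30–10:00, 11:30–12:00, 14:30–15:00, 16:00–16:30.
Zheng ∩ Nikolai: 09:00–10:00, 15:30–16:30.
Zheng ∩ Nikolai ∩ Yolanda: 09:00–10:00, 16:00–16:30.
Restricted to 09:00–19:30: 09:00–10:00, 16:00–16:30.
Windows ≥ 30 min: 09:00–10:00, 16:00–16:30.
Earliest such window starts at 09:00.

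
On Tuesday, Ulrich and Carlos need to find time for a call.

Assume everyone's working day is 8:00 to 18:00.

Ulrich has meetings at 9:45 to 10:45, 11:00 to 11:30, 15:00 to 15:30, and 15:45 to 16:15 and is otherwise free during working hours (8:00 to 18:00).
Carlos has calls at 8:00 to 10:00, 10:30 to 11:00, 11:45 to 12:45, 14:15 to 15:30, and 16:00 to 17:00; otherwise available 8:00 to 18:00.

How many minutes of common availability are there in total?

Ulrich free within 08:00–18:00: 08:00–09:45, 10:45–11:00, 11:30–15:00, 15:30–15:45, 16:15–18:00.
Carlos free within 08:00–18:00: 10:00–10:30, 11:00–11:45, 12:45–14:15, 15:30–16:00, 17:00–18:00.
Ulrich ∩ Carlos: 11:30–11:45, 12:45–14:15, 15:30–15:45, 17:00–18:00.
Total common minutes: 15 + 90 + 15 + 60 = 180.

180 minutes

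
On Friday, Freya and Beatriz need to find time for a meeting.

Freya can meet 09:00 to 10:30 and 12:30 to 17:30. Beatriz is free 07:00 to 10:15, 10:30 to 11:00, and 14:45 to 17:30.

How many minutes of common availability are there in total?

Freya ∩ Beatriz: 09:00–10:15, 14:45–17:30.
Total common minutes: 75 + 165 = 240.

240 minutes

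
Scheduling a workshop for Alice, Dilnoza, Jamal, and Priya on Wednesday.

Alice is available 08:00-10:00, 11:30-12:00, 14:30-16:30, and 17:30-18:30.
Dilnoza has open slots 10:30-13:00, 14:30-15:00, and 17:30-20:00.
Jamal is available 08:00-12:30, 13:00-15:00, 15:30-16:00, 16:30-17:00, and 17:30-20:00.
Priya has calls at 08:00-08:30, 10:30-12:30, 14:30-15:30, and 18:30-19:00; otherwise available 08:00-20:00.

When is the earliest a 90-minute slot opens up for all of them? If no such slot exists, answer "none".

Priya free within 08:00–20:00: 08:30–10:30, 12:30–14:30, 15:30–18:30, 19:00–20:00.
Alice ∩ Dilnoza: 11:30–12:00, 14:30–15:00, 17:30–18:30.
Alice ∩ Dilnoza ∩ Jamal: 11:30–12:00, 14:30–15:00, 17:30–18:30.
Alice ∩ Dilnoza ∩ Jamal ∩ Priya: 17:30–18:30.
Windows ≥ 90 min: (none).

none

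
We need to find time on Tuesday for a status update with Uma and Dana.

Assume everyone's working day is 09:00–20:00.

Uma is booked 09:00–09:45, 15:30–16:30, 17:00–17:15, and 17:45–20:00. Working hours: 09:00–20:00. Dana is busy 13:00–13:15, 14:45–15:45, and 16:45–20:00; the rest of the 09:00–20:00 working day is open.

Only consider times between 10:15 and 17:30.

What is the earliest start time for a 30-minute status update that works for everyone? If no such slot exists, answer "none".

10:15

Uma free within 09:00–20:00: 09:45–15:30, 16:30–17:00, 17:15–17:45.
Dana free within 09:00–20:00: 09:00–13:00, 13:15–14:45, 15:45–16:45.
Uma ∩ Dana: 09:45–13:00, 13:15–14:45, 16:30–16:45.
Restricted to 10:15–17:30: 10:15–13:00, 13:15–14:45, 16:30–16:45.
Windows ≥ 30 min: 10:15–13:00, 13:15–14:45.
Earliest such window starts at 10:15.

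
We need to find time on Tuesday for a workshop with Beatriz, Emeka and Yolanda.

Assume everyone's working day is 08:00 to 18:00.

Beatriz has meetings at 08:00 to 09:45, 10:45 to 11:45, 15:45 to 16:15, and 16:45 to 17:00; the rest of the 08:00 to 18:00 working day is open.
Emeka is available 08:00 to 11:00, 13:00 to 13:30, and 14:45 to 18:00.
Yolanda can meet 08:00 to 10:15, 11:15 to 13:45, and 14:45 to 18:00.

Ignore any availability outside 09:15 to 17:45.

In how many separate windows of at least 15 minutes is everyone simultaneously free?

Beatriz free within 08:00–18:00: 09:45–10:45, 11:45–15:45, 16:15–16:45, 17:00–18:00.
Beatriz ∩ Emeka: 09:45–10:45, 13:00–13:30, 14:45–15:45, 16:15–16:45, 17:00–18:00.
Beatriz ∩ Emeka ∩ Yolanda: 09:45–10:15, 13:00–13:30, 14:45–15:45, 16:15–16:45, 17:00–18:00.
Restricted to 09:15–17:45: 09:45–10:15, 13:00–13:30, 14:45–15:45, 16:15–16:45, 17:00–17:45.
Windows ≥ 15 min: 09:45–10:15, 13:00–13:30, 14:45–15:45, 16:15–16:45, 17:00–17:45.
That's 5 windows.

5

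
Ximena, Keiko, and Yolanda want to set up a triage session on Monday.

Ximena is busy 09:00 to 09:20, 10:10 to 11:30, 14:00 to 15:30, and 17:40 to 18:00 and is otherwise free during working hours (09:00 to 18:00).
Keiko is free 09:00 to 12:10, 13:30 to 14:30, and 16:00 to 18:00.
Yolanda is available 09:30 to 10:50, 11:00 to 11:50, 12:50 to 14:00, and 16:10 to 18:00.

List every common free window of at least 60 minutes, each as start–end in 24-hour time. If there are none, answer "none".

Ximena free within 09:00–18:00: 09:20–10:10, 11:30–14:00, 15:30–17:40.
Ximena ∩ Keiko: 09:20–10:10, 11:30–12:10, 13:30–14:00, 16:00–17:40.
Ximena ∩ Keiko ∩ Yolanda: 09:30–10:10, 11:30–11:50, 13:30–14:00, 16:10–17:40.
Windows ≥ 60 min: 16:10–17:40.

16:10–17:40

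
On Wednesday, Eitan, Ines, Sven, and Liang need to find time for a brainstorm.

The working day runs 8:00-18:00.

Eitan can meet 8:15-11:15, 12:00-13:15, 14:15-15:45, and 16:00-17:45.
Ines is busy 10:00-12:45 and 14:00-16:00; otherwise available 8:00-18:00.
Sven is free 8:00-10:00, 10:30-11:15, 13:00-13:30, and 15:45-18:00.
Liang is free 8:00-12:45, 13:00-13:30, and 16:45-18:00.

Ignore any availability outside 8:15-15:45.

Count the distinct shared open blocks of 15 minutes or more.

Ines free within 08:00–18:00: 08:00–10:00, 12:45–14:00, 16:00–18:00.
Eitan ∩ Ines: 08:15–10:00, 12:45–13:15, 16:00–17:45.
Eitan ∩ Ines ∩ Sven: 08:15–10:00, 13:00–13:15, 16:00–17:45.
Eitan ∩ Ines ∩ Sven ∩ Liang: 08:15–10:00, 13:00–13:15, 16:45–17:45.
Restricted to 08:15–15:45: 08:15–10:00, 13:00–13:15.
Windows ≥ 15 min: 08:15–10:00, 13:00–13:15.
That's 2 windows.

2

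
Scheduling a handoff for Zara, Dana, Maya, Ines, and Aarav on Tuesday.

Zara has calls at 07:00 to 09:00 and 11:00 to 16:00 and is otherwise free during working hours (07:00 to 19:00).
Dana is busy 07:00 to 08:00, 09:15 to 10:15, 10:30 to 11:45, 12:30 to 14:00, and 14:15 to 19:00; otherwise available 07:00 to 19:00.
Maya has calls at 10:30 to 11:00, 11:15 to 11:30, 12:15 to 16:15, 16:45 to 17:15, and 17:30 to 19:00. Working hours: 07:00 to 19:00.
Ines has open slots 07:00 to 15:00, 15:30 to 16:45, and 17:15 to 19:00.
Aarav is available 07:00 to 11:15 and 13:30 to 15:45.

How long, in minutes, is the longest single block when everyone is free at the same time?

Zara free within 07:00–19:00: 09:00–11:00, 16:00–19:00.
Dana free within 07:00–19:00: 08:00–09:15, 10:15–10:30, 11:45–12:30, 14:00–14:15.
Maya free within 07:00–19:00: 07:00–10:30, 11:00–11:15, 11:30–12:15, 16:15–16:45, 17:15–17:30.
Zara ∩ Dana: 09:00–09:15, 10:15–10:30.
Zara ∩ Dana ∩ Maya: 09:00–09:15, 10:15–10:30.
Zara ∩ Dana ∩ Maya ∩ Ines: 09:00–09:15, 10:15–10:30.
Zara ∩ Dana ∩ Maya ∩ Ines ∩ Aarav: 09:00–09:15, 10:15–10:30.
Common window lengths: 15, 15 min; longest is 15.

15 minutes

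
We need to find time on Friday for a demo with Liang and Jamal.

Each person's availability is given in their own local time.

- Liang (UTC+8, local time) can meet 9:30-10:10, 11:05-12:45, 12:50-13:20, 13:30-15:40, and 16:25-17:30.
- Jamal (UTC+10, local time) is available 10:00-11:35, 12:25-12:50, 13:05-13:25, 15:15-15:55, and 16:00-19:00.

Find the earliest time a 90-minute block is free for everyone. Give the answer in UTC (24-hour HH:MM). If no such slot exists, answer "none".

06:00

Liang → UTC: 01:30–02:10, 03:05–04:45, 04:50–05:20, 05:30–07:40, 08:25–09:30.
Jamal → UTC: 00:00–01:35, 02:25–02:50, 03:05–03:25, 05:15–05:55, 06:00–09:00.
Liang ∩ Jamal: 01:30–01:35, 03:05–03:25, 05:15–05:20, 05:30–05:55, 06:00–07:40, 08:25–09:00.
Windows ≥ 90 min: 06:00–07:40.
Earliest such window starts at 06:00.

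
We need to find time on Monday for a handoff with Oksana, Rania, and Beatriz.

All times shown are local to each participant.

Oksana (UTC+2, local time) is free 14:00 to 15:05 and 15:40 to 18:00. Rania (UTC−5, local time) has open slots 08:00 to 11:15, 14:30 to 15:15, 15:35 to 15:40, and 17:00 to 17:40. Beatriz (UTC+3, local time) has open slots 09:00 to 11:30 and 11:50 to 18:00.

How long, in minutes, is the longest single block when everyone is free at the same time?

80 minutes

Oksana → UTC: 12:00–13:05, 13:40–16:00.
Rania → UTC: 13:00–16:15, 19:30–20:15, 20:35–20:40, 22:00–22:40.
Beatriz → UTC: 06:00–08:30, 08:50–15:00.
Oksana ∩ Rania: 13:00–13:05, 13:40–16:00.
Oksana ∩ Rania ∩ Beatriz: 13:00–13:05, 13:40–15:00.
Common window lengths: 5, 80 min; longest is 80.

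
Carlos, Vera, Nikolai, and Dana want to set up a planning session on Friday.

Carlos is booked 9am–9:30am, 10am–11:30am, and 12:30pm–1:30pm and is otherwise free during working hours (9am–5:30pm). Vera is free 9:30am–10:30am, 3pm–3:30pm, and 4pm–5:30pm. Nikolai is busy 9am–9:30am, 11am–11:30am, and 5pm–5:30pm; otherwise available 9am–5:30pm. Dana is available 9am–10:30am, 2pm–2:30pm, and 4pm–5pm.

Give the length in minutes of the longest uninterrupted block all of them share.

60 minutes

Carlos free within 09:00–17:30: 09:30–10:00, 11:30–12:30, 13:30–17:30.
Nikolai free within 09:00–17:30: 09:30–11:00, 11:30–17:00.
Carlos ∩ Vera: 09:30–10:00, 15:00–15:30, 16:00–17:30.
Carlos ∩ Vera ∩ Nikolai: 09:30–10:00, 15:00–15:30, 16:00–17:00.
Carlos ∩ Vera ∩ Nikolai ∩ Dana: 09:30–10:00, 16:00–17:00.
Common window lengths: 30, 60 min; longest is 60.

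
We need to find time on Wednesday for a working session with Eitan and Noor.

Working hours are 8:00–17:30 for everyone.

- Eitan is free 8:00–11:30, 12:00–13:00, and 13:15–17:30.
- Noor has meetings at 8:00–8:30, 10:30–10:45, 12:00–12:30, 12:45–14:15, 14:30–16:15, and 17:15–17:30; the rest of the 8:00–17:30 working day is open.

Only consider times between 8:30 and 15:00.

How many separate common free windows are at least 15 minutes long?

4

Noor free within 08:00–17:30: 08:30–10:30, 10:45–12:00, 12:30–12:45, 14:15–14:30, 16:15–17:15.
Eitan ∩ Noor: 08:30–10:30, 10:45–11:30, 12:30–12:45, 14:15–14:30, 16:15–17:15.
Restricted to 08:30–15:00: 08:30–10:30, 10:45–11:30, 12:30–12:45, 14:15–14:30.
Windows ≥ 15 min: 08:30–10:30, 10:45–11:30, 12:30–12:45, 14:15–14:30.
That's 4 windows.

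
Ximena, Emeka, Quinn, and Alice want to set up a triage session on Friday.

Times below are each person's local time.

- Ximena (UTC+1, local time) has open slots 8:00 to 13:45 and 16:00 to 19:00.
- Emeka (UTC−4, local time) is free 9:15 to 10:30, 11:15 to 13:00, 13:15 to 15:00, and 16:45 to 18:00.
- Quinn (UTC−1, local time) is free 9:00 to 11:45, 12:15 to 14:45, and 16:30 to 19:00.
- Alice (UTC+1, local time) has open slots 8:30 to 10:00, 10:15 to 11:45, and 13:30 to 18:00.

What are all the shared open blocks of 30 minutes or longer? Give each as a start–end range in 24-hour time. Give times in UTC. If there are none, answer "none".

Ximena → UTC: 07:00–12:45, 15:00–18:00.
Emeka → UTC: 13:15–14:30, 15:15–17:00, 17:15–19:00, 20:45–22:00.
Quinn → UTC: 10:00–12:45, 13:15–15:45, 17:30–20:00.
Alice → UTC: 07:30–09:00, 09:15–10:45, 12:30–17:00.
Ximena ∩ Emeka: 15:15–17:00, 17:15–18:00.
Ximena ∩ Emeka ∩ Quinn: 15:15–15:45, 17:30–18:00.
Ximena ∩ Emeka ∩ Quinn ∩ Alice: 15:15–15:45.
Windows ≥ 30 min: 15:15–15:45.

15:15–15:45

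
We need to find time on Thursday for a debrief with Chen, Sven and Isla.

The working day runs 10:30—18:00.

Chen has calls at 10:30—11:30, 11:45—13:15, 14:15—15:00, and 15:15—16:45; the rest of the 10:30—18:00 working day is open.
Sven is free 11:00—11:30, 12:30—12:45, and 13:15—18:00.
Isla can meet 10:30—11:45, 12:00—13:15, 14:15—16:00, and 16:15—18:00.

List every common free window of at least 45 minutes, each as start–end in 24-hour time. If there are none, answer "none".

Chen free within 10:30–18:00: 11:30–11:45, 13:15–14:15, 15:00–15:15, 16:45–18:00.
Chen ∩ Sven: 13:15–14:15, 15:00–15:15, 16:45–18:00.
Chen ∩ Sven ∩ Isla: 15:00–15:15, 16:45–18:00.
Windows ≥ 45 min: 16:45–18:00.

16:45–18:00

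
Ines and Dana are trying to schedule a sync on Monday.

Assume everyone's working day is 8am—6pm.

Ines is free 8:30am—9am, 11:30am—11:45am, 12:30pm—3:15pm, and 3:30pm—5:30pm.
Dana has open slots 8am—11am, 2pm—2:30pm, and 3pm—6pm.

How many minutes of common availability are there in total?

Ines ∩ Dana: 08:30–09:00, 14:00–14:30, 15:00–15:15, 15:30–17:30.
Total common minutes: 30 + 30 + 15 + 120 = 195.

195 minutes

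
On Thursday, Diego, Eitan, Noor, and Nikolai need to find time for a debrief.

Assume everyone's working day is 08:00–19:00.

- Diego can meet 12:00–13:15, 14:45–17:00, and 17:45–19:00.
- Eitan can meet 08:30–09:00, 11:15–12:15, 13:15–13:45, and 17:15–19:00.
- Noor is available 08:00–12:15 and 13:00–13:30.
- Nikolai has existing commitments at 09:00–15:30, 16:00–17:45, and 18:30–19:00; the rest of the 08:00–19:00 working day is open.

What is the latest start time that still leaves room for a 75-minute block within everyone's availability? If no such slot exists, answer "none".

none

Nikolai free within 08:00–19:00: 08:00–09:00, 15:30–16:00, 17:45–18:30.
Diego ∩ Eitan: 12:00–12:15, 17:45–19:00.
Diego ∩ Eitan ∩ Noor: 12:00–12:15.
Diego ∩ Eitan ∩ Noor ∩ Nikolai: (none).
Windows ≥ 75 min: (none).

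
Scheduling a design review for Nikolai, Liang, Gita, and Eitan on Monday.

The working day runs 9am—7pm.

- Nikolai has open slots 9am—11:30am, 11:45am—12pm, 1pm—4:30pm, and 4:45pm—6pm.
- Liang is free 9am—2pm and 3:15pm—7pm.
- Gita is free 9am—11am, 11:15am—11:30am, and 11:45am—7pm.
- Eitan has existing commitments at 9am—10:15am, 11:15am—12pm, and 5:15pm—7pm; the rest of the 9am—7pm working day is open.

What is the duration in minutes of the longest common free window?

Eitan free within 09:00–19:00: 10:15–11:15, 12:00–17:15.
Nikolai ∩ Liang: 09:00–11:30, 11:45–12:00, 13:00–14:00, 15:15–16:30, 16:45–18:00.
Nikolai ∩ Liang ∩ Gita: 09:00–11:00, 11:15–11:30, 11:45–12:00, 13:00–14:00, 15:15–16:30, 16:45–18:00.
Nikolai ∩ Liang ∩ Gita ∩ Eitan: 10:15–11:00, 13:00–14:00, 15:15–16:30, 16:45–17:15.
Common window lengths: 45, 60, 75, 30 min; longest is 75.

75 minutes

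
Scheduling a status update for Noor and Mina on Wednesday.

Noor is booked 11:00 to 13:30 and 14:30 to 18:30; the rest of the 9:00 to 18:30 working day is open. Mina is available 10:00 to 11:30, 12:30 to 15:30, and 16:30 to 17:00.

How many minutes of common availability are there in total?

Noor free within 09:00–18:30: 09:00–11:00, 13:30–14:30.
Noor ∩ Mina: 10:00–11:00, 13:30–14:30.
Total common minutes: 60 + 60 = 120.

120 minutes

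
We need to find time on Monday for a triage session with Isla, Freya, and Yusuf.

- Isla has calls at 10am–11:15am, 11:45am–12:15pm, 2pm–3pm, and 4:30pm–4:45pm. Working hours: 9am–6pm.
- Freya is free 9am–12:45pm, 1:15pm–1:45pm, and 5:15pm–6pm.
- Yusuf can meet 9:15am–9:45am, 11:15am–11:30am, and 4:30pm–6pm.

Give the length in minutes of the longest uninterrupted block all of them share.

Isla free within 09:00–18:00: 09:00–10:00, 11:15–11:45, 12:15–14:00, 15:00–16:30, 16:45–18:00.
Isla ∩ Freya: 09:00–10:00, 11:15–11:45, 12:15–12:45, 13:15–13:45, 17:15–18:00.
Isla ∩ Freya ∩ Yusuf: 09:15–09:45, 11:15–11:30, 17:15–18:00.
Common window lengths: 30, 15, 45 min; longest is 45.

45 minutes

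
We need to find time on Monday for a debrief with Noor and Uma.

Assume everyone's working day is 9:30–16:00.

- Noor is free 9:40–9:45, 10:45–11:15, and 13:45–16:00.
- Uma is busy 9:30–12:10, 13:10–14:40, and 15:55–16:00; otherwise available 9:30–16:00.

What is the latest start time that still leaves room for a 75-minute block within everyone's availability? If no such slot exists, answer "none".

14:40

Uma free within 09:30–16:00: 12:10–13:10, 14:40–15:55.
Noor ∩ Uma: 14:40–15:55.
Windows ≥ 75 min: 14:40–15:55.
Latest start in the last window 14:40–15:55 is 15:55 − 75 min = 14:40.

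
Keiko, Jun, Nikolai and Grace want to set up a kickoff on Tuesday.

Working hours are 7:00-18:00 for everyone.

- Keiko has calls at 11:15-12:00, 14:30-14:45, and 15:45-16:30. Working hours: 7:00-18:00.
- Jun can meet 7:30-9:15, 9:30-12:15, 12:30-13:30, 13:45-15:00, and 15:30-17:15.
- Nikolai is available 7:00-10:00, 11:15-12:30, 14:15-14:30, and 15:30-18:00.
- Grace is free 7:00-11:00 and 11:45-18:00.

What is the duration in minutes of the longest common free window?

Keiko free within 07:00–18:00: 07:00–11:15, 12:00–14:30, 14:45–15:45, 16:30–18:00.
Keiko ∩ Jun: 07:30–09:15, 09:30–11:15, 12:00–12:15, 12:30–13:30, 13:45–14:30, 14:45–15:00, 15:30–15:45, 16:30–17:15.
Keiko ∩ Jun ∩ Nikolai: 07:30–09:15, 09:30–10:00, 12:00–12:15, 14:15–14:30, 15:30–15:45, 16:30–17:15.
Keiko ∩ Jun ∩ Nikolai ∩ Grace: 07:30–09:15, 09:30–10:00, 12:00–12:15, 14:15–14:30, 15:30–15:45, 16:30–17:15.
Common window lengths: 105, 30, 15, 15, 15, 45 min; longest is 105.

105 minutes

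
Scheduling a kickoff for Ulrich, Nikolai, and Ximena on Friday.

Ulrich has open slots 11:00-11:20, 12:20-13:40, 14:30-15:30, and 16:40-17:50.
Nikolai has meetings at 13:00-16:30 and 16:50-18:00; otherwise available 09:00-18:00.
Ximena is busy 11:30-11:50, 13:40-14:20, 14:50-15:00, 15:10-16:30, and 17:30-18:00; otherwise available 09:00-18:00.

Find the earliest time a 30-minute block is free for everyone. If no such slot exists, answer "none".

Nikolai free within 09:00–18:00: 09:00–13:00, 16:30–16:50.
Ximena free within 09:00–18:00: 09:00–11:30, 11:50–13:40, 14:20–14:50, 15:00–15:10, 16:30–17:30.
Ulrich ∩ Nikolai: 11:00–11:20, 12:20–13:00, 16:40–16:50.
Ulrich ∩ Nikolai ∩ Ximena: 11:00–11:20, 12:20–13:00, 16:40–16:50.
Windows ≥ 30 min: 12:20–13:00.
Earliest such window starts at 12:20.

12:20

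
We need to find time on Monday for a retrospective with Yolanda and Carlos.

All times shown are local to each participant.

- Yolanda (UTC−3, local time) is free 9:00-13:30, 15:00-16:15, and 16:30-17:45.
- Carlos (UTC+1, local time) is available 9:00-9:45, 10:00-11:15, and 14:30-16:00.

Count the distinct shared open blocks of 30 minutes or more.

Yolanda → UTC: 12:00–16:30, 18:00–19:15, 19:30–20:45.
Carlos → UTC: 08:00–08:45, 09:00–10:15, 13:30–15:00.
Yolanda ∩ Carlos: 13:30–15:00.
Windows ≥ 30 min: 13:30–15:00.
That's 1 window.

1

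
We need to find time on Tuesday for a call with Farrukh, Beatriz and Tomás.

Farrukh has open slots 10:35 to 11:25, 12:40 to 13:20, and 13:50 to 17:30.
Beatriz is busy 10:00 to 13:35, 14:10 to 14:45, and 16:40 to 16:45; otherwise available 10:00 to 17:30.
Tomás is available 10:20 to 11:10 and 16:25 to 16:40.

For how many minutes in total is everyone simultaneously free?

15 minutes

Beatriz free within 10:00–17:30: 13:35–14:10, 14:45–16:40, 16:45–17:30.
Farrukh ∩ Beatriz: 13:50–14:10, 14:45–16:40, 16:45–17:30.
Farrukh ∩ Beatriz ∩ Tomás: 16:25–16:40.
Total common minutes: 15.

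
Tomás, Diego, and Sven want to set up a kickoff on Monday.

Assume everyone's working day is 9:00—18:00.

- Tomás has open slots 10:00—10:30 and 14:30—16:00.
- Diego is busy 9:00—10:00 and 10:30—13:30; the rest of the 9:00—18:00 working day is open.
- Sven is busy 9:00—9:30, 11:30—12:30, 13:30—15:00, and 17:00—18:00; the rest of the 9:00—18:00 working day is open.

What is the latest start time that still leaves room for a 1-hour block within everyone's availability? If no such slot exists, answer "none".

15:00

Diego free within 09:00–18:00: 10:00–10:30, 13:30–18:00.
Sven free within 09:00–18:00: 09:30–11:30, 12:30–13:30, 15:00–17:00.
Tomás ∩ Diego: 10:00–10:30, 14:30–16:00.
Tomás ∩ Diego ∩ Sven: 10:00–10:30, 15:00–16:00.
Windows ≥ 60 min: 15:00–16:00.
Latest start in the last window 15:00–16:00 is 16:00 − 60 min = 15:00.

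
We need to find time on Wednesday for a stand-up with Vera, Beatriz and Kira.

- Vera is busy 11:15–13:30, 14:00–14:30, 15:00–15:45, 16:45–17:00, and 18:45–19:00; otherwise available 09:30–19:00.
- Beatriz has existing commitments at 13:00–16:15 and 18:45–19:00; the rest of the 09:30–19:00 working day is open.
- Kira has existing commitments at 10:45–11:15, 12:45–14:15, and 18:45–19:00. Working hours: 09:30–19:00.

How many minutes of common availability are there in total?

210 minutes

Vera free within 09:30–19:00: 09:30–11:15, 13:30–14:00, 14:30–15:00, 15:45–16:45, 17:00–18:45.
Beatriz free within 09:30–19:00: 09:30–13:00, 16:15–18:45.
Kira free within 09:30–19:00: 09:30–10:45, 11:15–12:45, 14:15–18:45.
Vera ∩ Beatriz: 09:30–11:15, 16:15–16:45, 17:00–18:45.
Vera ∩ Beatriz ∩ Kira: 09:30–10:45, 16:15–16:45, 17:00–18:45.
Total common minutes: 75 + 30 + 105 = 210.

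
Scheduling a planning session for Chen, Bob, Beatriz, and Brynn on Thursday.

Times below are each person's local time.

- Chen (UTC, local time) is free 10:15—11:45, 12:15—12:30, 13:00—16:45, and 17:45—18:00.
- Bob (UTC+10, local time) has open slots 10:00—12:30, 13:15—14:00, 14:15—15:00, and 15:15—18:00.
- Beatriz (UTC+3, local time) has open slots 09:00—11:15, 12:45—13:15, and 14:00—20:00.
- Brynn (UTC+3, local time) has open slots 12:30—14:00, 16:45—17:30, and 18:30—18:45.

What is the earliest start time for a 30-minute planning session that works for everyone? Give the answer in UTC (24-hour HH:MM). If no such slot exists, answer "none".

none

Chen → UTC: 10:15–11:45, 12:15–12:30, 13:00–16:45, 17:45–18:00.
Bob → UTC: 00:00–02:30, 03:15–04:00, 04:15–05:00, 05:15–08:00.
Beatriz → UTC: 06:00–08:15, 09:45–10:15, 11:00–17:00.
Brynn → UTC: 09:30–11:00, 13:45–14:30, 15:30–15:45.
Chen ∩ Bob: (none).
Chen ∩ Bob ∩ Beatriz: (none).
Chen ∩ Bob ∩ Beatriz ∩ Brynn: (none).
Windows ≥ 30 min: (none).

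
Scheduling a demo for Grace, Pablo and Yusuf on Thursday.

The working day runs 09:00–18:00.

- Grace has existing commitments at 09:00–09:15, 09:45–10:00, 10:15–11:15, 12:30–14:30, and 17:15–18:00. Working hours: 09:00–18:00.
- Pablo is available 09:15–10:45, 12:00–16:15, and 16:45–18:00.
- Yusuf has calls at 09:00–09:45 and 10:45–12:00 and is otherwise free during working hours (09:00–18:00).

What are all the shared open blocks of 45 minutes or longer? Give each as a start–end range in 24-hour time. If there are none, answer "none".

14:30–16:15

Grace free within 09:00–18:00: 09:15–09:45, 10:00–10:15, 11:15–12:30, 14:30–17:15.
Yusuf free within 09:00–18:00: 09:45–10:45, 12:00–18:00.
Grace ∩ Pablo: 09:15–09:45, 10:00–10:15, 12:00–12:30, 14:30–16:15, 16:45–17:15.
Grace ∩ Pablo ∩ Yusuf: 10:00–10:15, 12:00–12:30, 14:30–16:15, 16:45–17:15.
Windows ≥ 45 min: 14:30–16:15.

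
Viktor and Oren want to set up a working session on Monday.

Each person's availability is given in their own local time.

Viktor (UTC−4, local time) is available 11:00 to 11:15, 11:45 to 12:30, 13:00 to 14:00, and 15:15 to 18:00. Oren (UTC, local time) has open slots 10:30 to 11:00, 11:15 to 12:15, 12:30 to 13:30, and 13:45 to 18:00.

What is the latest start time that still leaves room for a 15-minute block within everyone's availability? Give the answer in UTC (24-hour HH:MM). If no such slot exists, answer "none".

Viktor → UTC: 15:00–15:15, 15:45–16:30, 17:00–18:00, 19:15–22:00.
Oren → UTC: 10:30–11:00, 11:15–12:15, 12:30–13:30, 13:45–18:00.
Viktor ∩ Oren: 15:00–15:15, 15:45–16:30, 17:00–18:00.
Windows ≥ 15 min: 15:00–15:15, 15:45–16:30, 17:00–18:00.
Latest start in the last window 17:00–18:00 is 18:00 − 15 min = 17:45.

17:45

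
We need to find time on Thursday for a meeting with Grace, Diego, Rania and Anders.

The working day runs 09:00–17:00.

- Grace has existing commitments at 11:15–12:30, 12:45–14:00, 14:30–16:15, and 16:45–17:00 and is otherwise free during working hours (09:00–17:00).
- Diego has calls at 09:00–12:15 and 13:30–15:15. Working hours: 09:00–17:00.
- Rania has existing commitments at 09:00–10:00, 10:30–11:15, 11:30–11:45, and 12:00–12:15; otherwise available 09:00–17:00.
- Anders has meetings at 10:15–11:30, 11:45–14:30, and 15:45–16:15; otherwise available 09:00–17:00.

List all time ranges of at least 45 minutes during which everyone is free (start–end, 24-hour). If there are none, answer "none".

none

Grace free within 09:00–17:00: 09:00–11:15, 12:30–12:45, 14:00–14:30, 16:15–16:45.
Diego free within 09:00–17:00: 12:15–13:30, 15:15–17:00.
Rania free within 09:00–17:00: 10:00–10:30, 11:15–11:30, 11:45–12:00, 12:15–17:00.
Anders free within 09:00–17:00: 09:00–10:15, 11:30–11:45, 14:30–15:45, 16:15–17:00.
Grace ∩ Diego: 12:30–12:45, 16:15–16:45.
Grace ∩ Diego ∩ Rania: 12:30–12:45, 16:15–16:45.
Grace ∩ Diego ∩ Rania ∩ Anders: 16:15–16:45.
Windows ≥ 45 min: (none).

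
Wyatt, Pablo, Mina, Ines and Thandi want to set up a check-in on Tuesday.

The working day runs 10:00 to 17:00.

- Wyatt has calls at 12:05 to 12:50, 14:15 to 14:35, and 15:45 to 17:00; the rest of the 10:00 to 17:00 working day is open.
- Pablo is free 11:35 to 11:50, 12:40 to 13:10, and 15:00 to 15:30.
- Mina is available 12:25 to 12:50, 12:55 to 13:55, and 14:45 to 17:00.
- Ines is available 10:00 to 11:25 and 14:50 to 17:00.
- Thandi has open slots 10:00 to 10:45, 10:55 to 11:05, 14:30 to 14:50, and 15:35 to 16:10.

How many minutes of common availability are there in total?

0 minutes

Wyatt free within 10:00–17:00: 10:00–12:05, 12:50–14:15, 14:35–15:45.
Wyatt ∩ Pablo: 11:35–11:50, 12:50–13:10, 15:00–15:30.
Wyatt ∩ Pablo ∩ Mina: 12:55–13:10, 15:00–15:30.
Wyatt ∩ Pablo ∩ Mina ∩ Ines: 15:00–15:30.
Wyatt ∩ Pablo ∩ Mina ∩ Ines ∩ Thandi: (none).
Total common minutes: 0.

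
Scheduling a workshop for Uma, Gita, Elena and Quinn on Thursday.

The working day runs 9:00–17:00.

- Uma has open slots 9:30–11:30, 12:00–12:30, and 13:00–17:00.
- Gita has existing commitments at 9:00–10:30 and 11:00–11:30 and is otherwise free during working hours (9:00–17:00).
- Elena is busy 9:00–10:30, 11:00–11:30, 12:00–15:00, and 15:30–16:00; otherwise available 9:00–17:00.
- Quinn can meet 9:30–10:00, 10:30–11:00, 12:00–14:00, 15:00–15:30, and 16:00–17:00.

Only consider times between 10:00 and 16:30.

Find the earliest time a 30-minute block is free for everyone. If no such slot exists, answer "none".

Gita free within 09:00–17:00: 10:30–11:00, 11:30–17:00.
Elena free within 09:00–17:00: 10:30–11:00, 11:30–12:00, 15:00–15:30, 16:00–17:00.
Uma ∩ Gita: 10:30–11:00, 12:00–12:30, 13:00–17:00.
Uma ∩ Gita ∩ Elena: 10:30–11:00, 15:00–15:30, 16:00–17:00.
Uma ∩ Gita ∩ Elena ∩ Quinn: 10:30–11:00, 15:00–15:30, 16:00–17:00.
Restricted to 10:00–16:30: 10:30–11:00, 15:00–15:30, 16:00–16:30.
Windows ≥ 30 min: 10:30–11:00, 15:00–15:30, 16:00–16:30.
Earliest such window starts at 10:30.

10:30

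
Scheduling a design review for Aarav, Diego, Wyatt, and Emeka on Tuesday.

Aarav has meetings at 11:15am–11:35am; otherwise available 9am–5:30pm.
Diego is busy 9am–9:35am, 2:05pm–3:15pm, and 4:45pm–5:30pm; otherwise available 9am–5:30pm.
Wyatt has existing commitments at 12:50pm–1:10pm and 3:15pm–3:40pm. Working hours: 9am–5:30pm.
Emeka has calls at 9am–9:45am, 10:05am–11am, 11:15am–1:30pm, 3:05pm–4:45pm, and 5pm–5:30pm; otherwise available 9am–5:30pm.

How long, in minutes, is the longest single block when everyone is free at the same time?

35 minutes

Aarav free within 09:00–17:30: 09:00–11:15, 11:35–17:30.
Diego free within 09:00–17:30: 09:35–14:05, 15:15–16:45.
Wyatt free within 09:00–17:30: 09:00–12:50, 13:10–15:15, 15:40–17:30.
Emeka free within 09:00–17:30: 09:45–10:05, 11:00–11:15, 13:30–15:05, 16:45–17:00.
Aarav ∩ Diego: 09:35–11:15, 11:35–14:05, 15:15–16:45.
Aarav ∩ Diego ∩ Wyatt: 09:35–11:15, 11:35–12:50, 13:10–14:05, 15:40–16:45.
Aarav ∩ Diego ∩ Wyatt ∩ Emeka: 09:45–10:05, 11:00–11:15, 13:30–14:05.
Common window lengths: 20, 15, 35 min; longest is 35.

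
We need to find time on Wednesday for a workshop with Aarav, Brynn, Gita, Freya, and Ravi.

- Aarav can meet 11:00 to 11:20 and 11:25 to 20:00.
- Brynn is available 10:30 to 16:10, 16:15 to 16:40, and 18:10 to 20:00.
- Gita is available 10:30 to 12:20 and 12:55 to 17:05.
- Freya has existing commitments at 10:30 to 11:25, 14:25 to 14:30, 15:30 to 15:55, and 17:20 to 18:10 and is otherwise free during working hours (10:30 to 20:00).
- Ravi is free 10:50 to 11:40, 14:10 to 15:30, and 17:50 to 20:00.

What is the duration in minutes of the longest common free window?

60 minutes

Freya free within 10:30–20:00: 11:25–14:25, 14:30–15:30, 15:55–17:20, 18:10–20:00.
Aarav ∩ Brynn: 11:00–11:20, 11:25–16:10, 16:15–16:40, 18:10–20:00.
Aarav ∩ Brynn ∩ Gita: 11:00–11:20, 11:25–12:20, 12:55–16:10, 16:15–16:40.
Aarav ∩ Brynn ∩ Gita ∩ Freya: 11:25–12:20, 12:55–14:25, 14:30–15:30, 15:55–16:10, 16:15–16:40.
Aarav ∩ Brynn ∩ Gita ∩ Freya ∩ Ravi: 11:25–11:40, 14:10–14:25, 14:30–15:30.
Common window lengths: 15, 15, 60 min; longest is 60.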